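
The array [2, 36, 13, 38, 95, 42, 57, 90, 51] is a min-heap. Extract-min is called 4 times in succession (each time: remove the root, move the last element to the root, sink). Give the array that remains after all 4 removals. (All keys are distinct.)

[42, 57, 51, 90, 95]

extract-min #1 returns 2:
  remove root 2; move last element 51 to root → [51, 36, 13, 38, 95, 42, 57, 90]
  51 vs smaller child 13 at index 2, swap → [13, 36, 51, 38, 95, 42, 57, 90]
  51 vs smaller child 42 at index 5, swap → [13, 36, 42, 38, 95, 51, 57, 90]
extract-min #2 returns 13:
  remove root 13; move last element 90 to root → [90, 36, 42, 38, 95, 51, 57]
  90 vs smaller child 36 at index 1, swap → [36, 90, 42, 38, 95, 51, 57]
  90 vs smaller child 38 at index 3, swap → [36, 38, 42, 90, 95, 51, 57]
extract-min #3 returns 36:
  remove root 36; move last element 57 to root → [57, 38, 42, 90, 95, 51]
  57 vs smaller child 38 at index 1, swap → [38, 57, 42, 90, 95, 51]
extract-min #4 returns 38:
  remove root 38; move last element 51 to root → [51, 57, 42, 90, 95]
  51 vs smaller child 42 at index 2, swap → [42, 57, 51, 90, 95]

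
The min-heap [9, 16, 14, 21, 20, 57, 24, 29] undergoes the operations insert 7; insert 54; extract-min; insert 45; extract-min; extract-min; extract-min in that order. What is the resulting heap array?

[20, 21, 24, 29, 54, 57, 45]

insert 7:
  append 7 at index 8 → [9, 16, 14, 21, 20, 57, 24, 29, 7]
  7 < parent 21 at index 3, swap → [9, 16, 14, 7, 20, 57, 24, 29, 21]
  7 < parent 16 at index 1, swap → [9, 7, 14, 16, 20, 57, 24, 29, 21]
  7 < parent 9 at index 0, swap → [7, 9, 14, 16, 20, 57, 24, 29, 21]
insert 54:
  append 54 at index 9 → [7, 9, 14, 16, 20, 57, 24, 29, 21, 54] (no swap needed)
extract-min → returns 7:
  remove root 7; move last element 54 to root → [54, 9, 14, 16, 20, 57, 24, 29, 21]
  54 vs smaller child 9 at index 1, swap → [9, 54, 14, 16, 20, 57, 24, 29, 21]
  54 vs smaller child 16 at index 3, swap → [9, 16, 14, 54, 20, 57, 24, 29, 21]
  54 vs smaller child 21 at index 8, swap → [9, 16, 14, 21, 20, 57, 24, 29, 54]
insert 45:
  append 45 at index 9 → [9, 16, 14, 21, 20, 57, 24, 29, 54, 45] (no swap needed)
extract-min → returns 9:
  remove root 9; move last element 45 to root → [45, 16, 14, 21, 20, 57, 24, 29, 54]
  45 vs smaller child 14 at index 2, swap → [14, 16, 45, 21, 20, 57, 24, 29, 54]
  45 vs smaller child 24 at index 6, swap → [14, 16, 24, 21, 20, 57, 45, 29, 54]
extract-min → returns 14:
  remove root 14; move last element 54 to root → [54, 16, 24, 21, 20, 57, 45, 29]
  54 vs smaller child 16 at index 1, swap → [16, 54, 24, 21, 20, 57, 45, 29]
  54 vs smaller child 20 at index 4, swap → [16, 20, 24, 21, 54, 57, 45, 29]
extract-min → returns 16:
  remove root 16; move last element 29 to root → [29, 20, 24, 21, 54, 57, 45]
  29 vs smaller child 20 at index 1, swap → [20, 29, 24, 21, 54, 57, 45]
  29 vs smaller child 21 at index 3, swap → [20, 21, 24, 29, 54, 57, 45]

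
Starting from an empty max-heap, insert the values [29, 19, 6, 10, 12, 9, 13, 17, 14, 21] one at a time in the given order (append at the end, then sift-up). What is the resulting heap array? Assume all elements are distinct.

[29, 21, 13, 17, 19, 6, 9, 10, 14, 12]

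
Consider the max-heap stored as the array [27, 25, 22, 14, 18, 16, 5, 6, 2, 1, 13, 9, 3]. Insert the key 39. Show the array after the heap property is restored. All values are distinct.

append 39 at index 13 → [27, 25, 22, 14, 18, 16, 5, 6, 2, 1, 13, 9, 3, 39]
39 > parent 5 at index 6, swap → [27, 25, 22, 14, 18, 16, 39, 6, 2, 1, 13, 9, 3, 5]
39 > parent 22 at index 2, swap → [27, 25, 39, 14, 18, 16, 22, 6, 2, 1, 13, 9, 3, 5]
39 > parent 27 at index 0, swap → [39, 25, 27, 14, 18, 16, 22, 6, 2, 1, 13, 9, 3, 5]

[39, 25, 27, 14, 18, 16, 22, 6, 2, 1, 13, 9, 3, 5]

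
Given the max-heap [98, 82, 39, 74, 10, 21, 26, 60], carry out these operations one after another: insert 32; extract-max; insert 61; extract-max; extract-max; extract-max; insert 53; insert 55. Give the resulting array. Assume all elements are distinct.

insert 32:
  append 32 at index 8 → [98, 82, 39, 74, 10, 21, 26, 60, 32] (no swap needed)
extract-max → returns 98:
  remove root 98; move last element 32 to root → [32, 82, 39, 74, 10, 21, 26, 60]
  32 vs larger child 82 at index 1, swap → [82, 32, 39, 74, 10, 21, 26, 60]
  32 vs larger child 74 at index 3, swap → [82, 74, 39, 32, 10, 21, 26, 60]
  32 vs only child 60 at index 7, swap → [82, 74, 39, 60, 10, 21, 26, 32]
insert 61:
  append 61 at index 8 → [82, 74, 39, 60, 10, 21, 26, 32, 61]
  61 > parent 60 at index 3, swap → [82, 74, 39, 61, 10, 21, 26, 32, 60]
extract-max → returns 82:
  remove root 82; move last element 60 to root → [60, 74, 39, 61, 10, 21, 26, 32]
  60 vs larger child 74 at index 1, swap → [74, 60, 39, 61, 10, 21, 26, 32]
  60 vs larger child 61 at index 3, swap → [74, 61, 39, 60, 10, 21, 26, 32]
extract-max → returns 74:
  remove root 74; move last element 32 to root → [32, 61, 39, 60, 10, 21, 26]
  32 vs larger child 61 at index 1, swap → [61, 32, 39, 60, 10, 21, 26]
  32 vs larger child 60 at index 3, swap → [61, 60, 39, 32, 10, 21, 26]
extract-max → returns 61:
  remove root 61; move last element 26 to root → [26, 60, 39, 32, 10, 21]
  26 vs larger child 60 at index 1, swap → [60, 26, 39, 32, 10, 21]
  26 vs larger child 32 at index 3, swap → [60, 32, 39, 26, 10, 21]
insert 53:
  append 53 at index 6 → [60, 32, 39, 26, 10, 21, 53]
  53 > parent 39 at index 2, swap → [60, 32, 53, 26, 10, 21, 39]
insert 55:
  append 55 at index 7 → [60, 32, 53, 26, 10, 21, 39, 55]
  55 > parent 26 at index 3, swap → [60, 32, 53, 55, 10, 21, 39, 26]
  55 > parent 32 at index 1, swap → [60, 55, 53, 32, 10, 21, 39, 26]

[60, 55, 53, 32, 10, 21, 39, 26]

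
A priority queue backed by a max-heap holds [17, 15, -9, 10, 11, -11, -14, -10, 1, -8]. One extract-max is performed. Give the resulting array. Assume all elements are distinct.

[15, 11, -9, 10, -8, -11, -14, -10, 1]

remove root 17; move last element -8 to root → [-8, 15, -9, 10, 11, -11, -14, -10, 1]
-8 vs larger child 15 at index 1, swap → [15, -8, -9, 10, 11, -11, -14, -10, 1]
-8 vs larger child 11 at index 4, swap → [15, 11, -9, 10, -8, -11, -14, -10, 1]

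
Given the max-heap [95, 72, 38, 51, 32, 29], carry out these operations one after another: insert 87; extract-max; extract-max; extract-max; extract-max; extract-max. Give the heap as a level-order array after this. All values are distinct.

insert 87:
  append 87 at index 6 → [95, 72, 38, 51, 32, 29, 87]
  87 > parent 38 at index 2, swap → [95, 72, 87, 51, 32, 29, 38]
extract-max → returns 95:
  remove root 95; move last element 38 to root → [38, 72, 87, 51, 32, 29]
  38 vs larger child 87 at index 2, swap → [87, 72, 38, 51, 32, 29]
extract-max → returns 87:
  remove root 87; move last element 29 to root → [29, 72, 38, 51, 32]
  29 vs larger child 72 at index 1, swap → [72, 29, 38, 51, 32]
  29 vs larger child 51 at index 3, swap → [72, 51, 38, 29, 32]
extract-max → returns 72:
  remove root 72; move last element 32 to root → [32, 51, 38, 29]
  32 vs larger child 51 at index 1, swap → [51, 32, 38, 29]
extract-max → returns 51:
  remove root 51; move last element 29 to root → [29, 32, 38]
  29 vs larger child 38 at index 2, swap → [38, 32, 29]
extract-max → returns 38:
  remove root 38; move last element 29 to root → [29, 32]
  29 vs only child 32 at index 1, swap → [32, 29]

[32, 29]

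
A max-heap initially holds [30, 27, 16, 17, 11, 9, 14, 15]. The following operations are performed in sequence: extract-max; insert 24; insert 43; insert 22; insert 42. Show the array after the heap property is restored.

[43, 42, 16, 24, 27, 9, 14, 15, 17, 11, 22]

extract-max → returns 30:
  remove root 30; move last element 15 to root → [15, 27, 16, 17, 11, 9, 14]
  15 vs larger child 27 at index 1, swap → [27, 15, 16, 17, 11, 9, 14]
  15 vs larger child 17 at index 3, swap → [27, 17, 16, 15, 11, 9, 14]
insert 24:
  append 24 at index 7 → [27, 17, 16, 15, 11, 9, 14, 24]
  24 > parent 15 at index 3, swap → [27, 17, 16, 24, 11, 9, 14, 15]
  24 > parent 17 at index 1, swap → [27, 24, 16, 17, 11, 9, 14, 15]
insert 43:
  append 43 at index 8 → [27, 24, 16, 17, 11, 9, 14, 15, 43]
  43 > parent 17 at index 3, swap → [27, 24, 16, 43, 11, 9, 14, 15, 17]
  43 > parent 24 at index 1, swap → [27, 43, 16, 24, 11, 9, 14, 15, 17]
  43 > parent 27 at index 0, swap → [43, 27, 16, 24, 11, 9, 14, 15, 17]
insert 22:
  append 22 at index 9 → [43, 27, 16, 24, 11, 9, 14, 15, 17, 22]
  22 > parent 11 at index 4, swap → [43, 27, 16, 24, 22, 9, 14, 15, 17, 11]
insert 42:
  append 42 at index 10 → [43, 27, 16, 24, 22, 9, 14, 15, 17, 11, 42]
  42 > parent 22 at index 4, swap → [43, 27, 16, 24, 42, 9, 14, 15, 17, 11, 22]
  42 > parent 27 at index 1, swap → [43, 42, 16, 24, 27, 9, 14, 15, 17, 11, 22]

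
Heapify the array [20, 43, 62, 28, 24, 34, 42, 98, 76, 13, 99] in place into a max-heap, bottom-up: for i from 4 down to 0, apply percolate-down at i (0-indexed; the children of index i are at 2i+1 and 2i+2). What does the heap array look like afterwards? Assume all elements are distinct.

[99, 98, 62, 76, 43, 34, 42, 28, 20, 13, 24]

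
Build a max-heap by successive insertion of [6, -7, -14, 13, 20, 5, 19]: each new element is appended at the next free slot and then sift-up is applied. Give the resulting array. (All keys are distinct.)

[20, 13, 19, -7, 6, -14, 5]

Insert 6:
  append 6 at index 0 → [6] (no swap needed)
Insert -7:
  append -7 at index 1 → [6, -7] (no swap needed)
Insert -14:
  append -14 at index 2 → [6, -7, -14] (no swap needed)
Insert 13:
  append 13 at index 3 → [6, -7, -14, 13]
  13 > parent -7 at index 1, swap → [6, 13, -14, -7]
  13 > parent 6 at index 0, swap → [13, 6, -14, -7]
Insert 20:
  append 20 at index 4 → [13, 6, -14, -7, 20]
  20 > parent 6 at index 1, swap → [13, 20, -14, -7, 6]
  20 > parent 13 at index 0, swap → [20, 13, -14, -7, 6]
Insert 5:
  append 5 at index 5 → [20, 13, -14, -7, 6, 5]
  5 > parent -14 at index 2, swap → [20, 13, 5, -7, 6, -14]
Insert 19:
  append 19 at index 6 → [20, 13, 5, -7, 6, -14, 19]
  19 > parent 5 at index 2, swap → [20, 13, 19, -7, 6, -14, 5]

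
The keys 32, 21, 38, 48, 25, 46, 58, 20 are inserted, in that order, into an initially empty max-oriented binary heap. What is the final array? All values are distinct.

[58, 38, 48, 21, 25, 32, 46, 20]

Insert 32:
  append 32 at index 0 → [32] (no swap needed)
Insert 21:
  append 21 at index 1 → [32, 21] (no swap needed)
Insert 38:
  append 38 at index 2 → [32, 21, 38]
  38 > parent 32 at index 0, swap → [38, 21, 32]
Insert 48:
  append 48 at index 3 → [38, 21, 32, 48]
  48 > parent 21 at index 1, swap → [38, 48, 32, 21]
  48 > parent 38 at index 0, swap → [48, 38, 32, 21]
Insert 25:
  append 25 at index 4 → [48, 38, 32, 21, 25] (no swap needed)
Insert 46:
  append 46 at index 5 → [48, 38, 32, 21, 25, 46]
  46 > parent 32 at index 2, swap → [48, 38, 46, 21, 25, 32]
Insert 58:
  append 58 at index 6 → [48, 38, 46, 21, 25, 32, 58]
  58 > parent 46 at index 2, swap → [48, 38, 58, 21, 25, 32, 46]
  58 > parent 48 at index 0, swap → [58, 38, 48, 21, 25, 32, 46]
Insert 20:
  append 20 at index 7 → [58, 38, 48, 21, 25, 32, 46, 20] (no swap needed)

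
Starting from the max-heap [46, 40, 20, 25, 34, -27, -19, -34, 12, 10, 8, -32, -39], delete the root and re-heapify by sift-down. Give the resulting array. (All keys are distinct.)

remove root 46; move last element -39 to root → [-39, 40, 20, 25, 34, -27, -19, -34, 12, 10, 8, -32]
-39 vs larger child 40 at index 1, swap → [40, -39, 20, 25, 34, -27, -19, -34, 12, 10, 8, -32]
-39 vs larger child 34 at index 4, swap → [40, 34, 20, 25, -39, -27, -19, -34, 12, 10, 8, -32]
-39 vs larger child 10 at index 9, swap → [40, 34, 20, 25, 10, -27, -19, -34, 12, -39, 8, -32]

[40, 34, 20, 25, 10, -27, -19, -34, 12, -39, 8, -32]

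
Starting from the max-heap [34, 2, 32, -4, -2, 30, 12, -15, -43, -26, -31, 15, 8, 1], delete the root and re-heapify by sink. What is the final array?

[32, 2, 30, -4, -2, 15, 12, -15, -43, -26, -31, 1, 8]

remove root 34; move last element 1 to root → [1, 2, 32, -4, -2, 30, 12, -15, -43, -26, -31, 15, 8]
1 vs larger child 32 at index 2, swap → [32, 2, 1, -4, -2, 30, 12, -15, -43, -26, -31, 15, 8]
1 vs larger child 30 at index 5, swap → [32, 2, 30, -4, -2, 1, 12, -15, -43, -26, -31, 15, 8]
1 vs larger child 15 at index 11, swap → [32, 2, 30, -4, -2, 15, 12, -15, -43, -26, -31, 1, 8]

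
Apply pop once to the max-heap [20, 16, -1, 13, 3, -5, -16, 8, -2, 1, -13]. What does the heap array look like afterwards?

[16, 13, -1, 8, 3, -5, -16, -13, -2, 1]

remove root 20; move last element -13 to root → [-13, 16, -1, 13, 3, -5, -16, 8, -2, 1]
-13 vs larger child 16 at index 1, swap → [16, -13, -1, 13, 3, -5, -16, 8, -2, 1]
-13 vs larger child 13 at index 3, swap → [16, 13, -1, -13, 3, -5, -16, 8, -2, 1]
-13 vs larger child 8 at index 7, swap → [16, 13, -1, 8, 3, -5, -16, -13, -2, 1]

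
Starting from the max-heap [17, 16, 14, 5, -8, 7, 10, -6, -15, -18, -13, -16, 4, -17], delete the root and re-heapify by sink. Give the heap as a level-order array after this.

remove root 17; move last element -17 to root → [-17, 16, 14, 5, -8, 7, 10, -6, -15, -18, -13, -16, 4]
-17 vs larger child 16 at index 1, swap → [16, -17, 14, 5, -8, 7, 10, -6, -15, -18, -13, -16, 4]
-17 vs larger child 5 at index 3, swap → [16, 5, 14, -17, -8, 7, 10, -6, -15, -18, -13, -16, 4]
-17 vs larger child -6 at index 7, swap → [16, 5, 14, -6, -8, 7, 10, -17, -15, -18, -13, -16, 4]

[16, 5, 14, -6, -8, 7, 10, -17, -15, -18, -13, -16, 4]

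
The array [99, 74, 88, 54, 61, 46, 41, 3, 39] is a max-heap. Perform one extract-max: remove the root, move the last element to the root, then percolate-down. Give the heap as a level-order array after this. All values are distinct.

[88, 74, 46, 54, 61, 39, 41, 3]

remove root 99; move last element 39 to root → [39, 74, 88, 54, 61, 46, 41, 3]
39 vs larger child 88 at index 2, swap → [88, 74, 39, 54, 61, 46, 41, 3]
39 vs larger child 46 at index 5, swap → [88, 74, 46, 54, 61, 39, 41, 3]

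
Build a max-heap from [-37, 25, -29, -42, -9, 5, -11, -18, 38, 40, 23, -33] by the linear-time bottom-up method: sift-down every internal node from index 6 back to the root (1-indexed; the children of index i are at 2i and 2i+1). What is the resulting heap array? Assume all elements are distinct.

sift down from index 6: already satisfies heap property
sift down from index 5:
  -9 vs larger child 40 at index 10, swap → [-37, 25, -29, -42, 40, 5, -11, -18, 38, -9, 23, -33]
sift down from index 4:
  -42 vs larger child 38 at index 9, swap → [-37, 25, -29, 38, 40, 5, -11, -18, -42, -9, 23, -33]
sift down from index 3:
  -29 vs larger child 5 at index 6, swap → [-37, 25, 5, 38, 40, -29, -11, -18, -42, -9, 23, -33]
sift down from index 2:
  25 vs larger child 40 at index 5, swap → [-37, 40, 5, 38, 25, -29, -11, -18, -42, -9, 23, -33]
sift down from index 1:
  -37 vs larger child 40 at index 2, swap → [40, -37, 5, 38, 25, -29, -11, -18, -42, -9, 23, -33]
  -37 vs larger child 38 at index 4, swap → [40, 38, 5, -37, 25, -29, -11, -18, -42, -9, 23, -33]
  -37 vs larger child -18 at index 8, swap → [40, 38, 5, -18, 25, -29, -11, -37, -42, -9, 23, -33]

[40, 38, 5, -18, 25, -29, -11, -37, -42, -9, 23, -33]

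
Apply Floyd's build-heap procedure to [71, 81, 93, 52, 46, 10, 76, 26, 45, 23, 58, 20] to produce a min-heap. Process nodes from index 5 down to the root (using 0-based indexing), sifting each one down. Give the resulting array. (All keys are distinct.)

[10, 23, 20, 26, 46, 71, 76, 52, 45, 81, 58, 93]

sift down from index 5: already satisfies heap property
sift down from index 4:
  46 vs smaller child 23 at index 9, swap → [71, 81, 93, 52, 23, 10, 76, 26, 45, 46, 58, 20]
sift down from index 3:
  52 vs smaller child 26 at index 7, swap → [71, 81, 93, 26, 23, 10, 76, 52, 45, 46, 58, 20]
sift down from index 2:
  93 vs smaller child 10 at index 5, swap → [71, 81, 10, 26, 23, 93, 76, 52, 45, 46, 58, 20]
  93 vs only child 20 at index 11, swap → [71, 81, 10, 26, 23, 20, 76, 52, 45, 46, 58, 93]
sift down from index 1:
  81 vs smaller child 23 at index 4, swap → [71, 23, 10, 26, 81, 20, 76, 52, 45, 46, 58, 93]
  81 vs smaller child 46 at index 9, swap → [71, 23, 10, 26, 46, 20, 76, 52, 45, 81, 58, 93]
sift down from index 0:
  71 vs smaller child 10 at index 2, swap → [10, 23, 71, 26, 46, 20, 76, 52, 45, 81, 58, 93]
  71 vs smaller child 20 at index 5, swap → [10, 23, 20, 26, 46, 71, 76, 52, 45, 81, 58, 93]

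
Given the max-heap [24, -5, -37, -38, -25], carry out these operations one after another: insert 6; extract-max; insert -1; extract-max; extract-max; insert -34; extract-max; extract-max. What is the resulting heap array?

[-34, -38, -37]

insert 6:
  append 6 at index 5 → [24, -5, -37, -38, -25, 6]
  6 > parent -37 at index 2, swap → [24, -5, 6, -38, -25, -37]
extract-max → returns 24:
  remove root 24; move last element -37 to root → [-37, -5, 6, -38, -25]
  -37 vs larger child 6 at index 2, swap → [6, -5, -37, -38, -25]
insert -1:
  append -1 at index 5 → [6, -5, -37, -38, -25, -1]
  -1 > parent -37 at index 2, swap → [6, -5, -1, -38, -25, -37]
extract-max → returns 6:
  remove root 6; move last element -37 to root → [-37, -5, -1, -38, -25]
  -37 vs larger child -1 at index 2, swap → [-1, -5, -37, -38, -25]
extract-max → returns -1:
  remove root -1; move last element -25 to root → [-25, -5, -37, -38]
  -25 vs larger child -5 at index 1, swap → [-5, -25, -37, -38]
insert -34:
  append -34 at index 4 → [-5, -25, -37, -38, -34] (no swap needed)
extract-max → returns -5:
  remove root -5; move last element -34 to root → [-34, -25, -37, -38]
  -34 vs larger child -25 at index 1, swap → [-25, -34, -37, -38]
extract-max → returns -25:
  remove root -25; move last element -38 to root → [-38, -34, -37]
  -38 vs larger child -34 at index 1, swap → [-34, -38, -37]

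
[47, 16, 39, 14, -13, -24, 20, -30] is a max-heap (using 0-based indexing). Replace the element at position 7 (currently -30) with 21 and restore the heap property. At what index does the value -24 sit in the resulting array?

5

set index 7 from -30 to 21 → [47, 16, 39, 14, -13, -24, 20, 21]
21 > parent 14 at index 3, swap → [47, 16, 39, 21, -13, -24, 20, 14]
21 > parent 16 at index 1, swap → [47, 21, 39, 16, -13, -24, 20, 14]
resulting array: [47, 21, 39, 16, -13, -24, 20, 14]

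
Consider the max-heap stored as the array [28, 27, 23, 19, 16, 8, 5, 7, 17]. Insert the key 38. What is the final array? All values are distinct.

append 38 at index 9 → [28, 27, 23, 19, 16, 8, 5, 7, 17, 38]
38 > parent 16 at index 4, swap → [28, 27, 23, 19, 38, 8, 5, 7, 17, 16]
38 > parent 27 at index 1, swap → [28, 38, 23, 19, 27, 8, 5, 7, 17, 16]
38 > parent 28 at index 0, swap → [38, 28, 23, 19, 27, 8, 5, 7, 17, 16]

[38, 28, 23, 19, 27, 8, 5, 7, 17, 16]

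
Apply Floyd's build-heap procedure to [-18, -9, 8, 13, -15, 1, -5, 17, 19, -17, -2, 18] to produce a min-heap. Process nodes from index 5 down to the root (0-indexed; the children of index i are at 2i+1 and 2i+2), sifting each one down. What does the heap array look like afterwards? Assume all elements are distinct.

sift down from index 5: already satisfies heap property
sift down from index 4:
  -15 vs smaller child -17 at index 9, swap → [-18, -9, 8, 13, -17, 1, -5, 17, 19, -15, -2, 18]
sift down from index 3: already satisfies heap property
sift down from index 2:
  8 vs smaller child -5 at index 6, swap → [-18, -9, -5, 13, -17, 1, 8, 17, 19, -15, -2, 18]
sift down from index 1:
  -9 vs smaller child -17 at index 4, swap → [-18, -17, -5, 13, -9, 1, 8, 17, 19, -15, -2, 18]
  -9 vs smaller child -15 at index 9, swap → [-18, -17, -5, 13, -15, 1, 8, 17, 19, -9, -2, 18]
sift down from index 0: already satisfies heap property

[-18, -17, -5, 13, -15, 1, 8, 17, 19, -9, -2, 18]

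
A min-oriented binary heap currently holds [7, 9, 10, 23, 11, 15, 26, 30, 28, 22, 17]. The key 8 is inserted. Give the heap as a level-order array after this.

[7, 9, 8, 23, 11, 10, 26, 30, 28, 22, 17, 15]

append 8 at index 11 → [7, 9, 10, 23, 11, 15, 26, 30, 28, 22, 17, 8]
8 < parent 15 at index 5, swap → [7, 9, 10, 23, 11, 8, 26, 30, 28, 22, 17, 15]
8 < parent 10 at index 2, swap → [7, 9, 8, 23, 11, 10, 26, 30, 28, 22, 17, 15]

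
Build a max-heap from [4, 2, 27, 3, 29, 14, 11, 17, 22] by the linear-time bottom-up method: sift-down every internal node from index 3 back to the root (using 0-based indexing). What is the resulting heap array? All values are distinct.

sift down from index 3:
  3 vs larger child 22 at index 8, swap → [4, 2, 27, 22, 29, 14, 11, 17, 3]
sift down from index 2: already satisfies heap property
sift down from index 1:
  2 vs larger child 29 at index 4, swap → [4, 29, 27, 22, 2, 14, 11, 17, 3]
sift down from index 0:
  4 vs larger child 29 at index 1, swap → [29, 4, 27, 22, 2, 14, 11, 17, 3]
  4 vs larger child 22 at index 3, swap → [29, 22, 27, 4, 2, 14, 11, 17, 3]
  4 vs larger child 17 at index 7, swap → [29, 22, 27, 17, 2, 14, 11, 4, 3]

[29, 22, 27, 17, 2, 14, 11, 4, 3]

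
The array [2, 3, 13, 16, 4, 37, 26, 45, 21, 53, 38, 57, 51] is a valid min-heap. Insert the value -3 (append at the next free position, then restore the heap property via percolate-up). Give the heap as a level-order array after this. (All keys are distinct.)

[-3, 3, 2, 16, 4, 37, 13, 45, 21, 53, 38, 57, 51, 26]

append -3 at index 13 → [2, 3, 13, 16, 4, 37, 26, 45, 21, 53, 38, 57, 51, -3]
-3 < parent 26 at index 6, swap → [2, 3, 13, 16, 4, 37, -3, 45, 21, 53, 38, 57, 51, 26]
-3 < parent 13 at index 2, swap → [2, 3, -3, 16, 4, 37, 13, 45, 21, 53, 38, 57, 51, 26]
-3 < parent 2 at index 0, swap → [-3, 3, 2, 16, 4, 37, 13, 45, 21, 53, 38, 57, 51, 26]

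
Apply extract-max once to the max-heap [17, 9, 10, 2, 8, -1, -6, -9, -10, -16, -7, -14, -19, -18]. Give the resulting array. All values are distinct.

remove root 17; move last element -18 to root → [-18, 9, 10, 2, 8, -1, -6, -9, -10, -16, -7, -14, -19]
-18 vs larger child 10 at index 2, swap → [10, 9, -18, 2, 8, -1, -6, -9, -10, -16, -7, -14, -19]
-18 vs larger child -1 at index 5, swap → [10, 9, -1, 2, 8, -18, -6, -9, -10, -16, -7, -14, -19]
-18 vs larger child -14 at index 11, swap → [10, 9, -1, 2, 8, -14, -6, -9, -10, -16, -7, -18, -19]

[10, 9, -1, 2, 8, -14, -6, -9, -10, -16, -7, -18, -19]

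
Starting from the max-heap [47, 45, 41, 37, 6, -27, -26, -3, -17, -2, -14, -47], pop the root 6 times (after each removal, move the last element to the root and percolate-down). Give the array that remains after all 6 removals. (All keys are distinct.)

[-3, -17, -14, -47, -26, -27]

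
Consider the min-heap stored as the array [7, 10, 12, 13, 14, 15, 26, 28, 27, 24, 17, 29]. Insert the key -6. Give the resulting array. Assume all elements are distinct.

append -6 at index 12 → [7, 10, 12, 13, 14, 15, 26, 28, 27, 24, 17, 29, -6]
-6 < parent 15 at index 5, swap → [7, 10, 12, 13, 14, -6, 26, 28, 27, 24, 17, 29, 15]
-6 < parent 12 at index 2, swap → [7, 10, -6, 13, 14, 12, 26, 28, 27, 24, 17, 29, 15]
-6 < parent 7 at index 0, swap → [-6, 10, 7, 13, 14, 12, 26, 28, 27, 24, 17, 29, 15]

[-6, 10, 7, 13, 14, 12, 26, 28, 27, 24, 17, 29, 15]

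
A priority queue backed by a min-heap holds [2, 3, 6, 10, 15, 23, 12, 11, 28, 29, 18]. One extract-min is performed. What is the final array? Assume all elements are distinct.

remove root 2; move last element 18 to root → [18, 3, 6, 10, 15, 23, 12, 11, 28, 29]
18 vs smaller child 3 at index 1, swap → [3, 18, 6, 10, 15, 23, 12, 11, 28, 29]
18 vs smaller child 10 at index 3, swap → [3, 10, 6, 18, 15, 23, 12, 11, 28, 29]
18 vs smaller child 11 at index 7, swap → [3, 10, 6, 11, 15, 23, 12, 18, 28, 29]

[3, 10, 6, 11, 15, 23, 12, 18, 28, 29]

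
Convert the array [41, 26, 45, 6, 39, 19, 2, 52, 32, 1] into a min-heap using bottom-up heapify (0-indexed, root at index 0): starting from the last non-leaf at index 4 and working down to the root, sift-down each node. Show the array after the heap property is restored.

[1, 6, 2, 32, 26, 19, 45, 52, 41, 39]

sift down from index 4:
  39 vs only child 1 at index 9, swap → [41, 26, 45, 6, 1, 19, 2, 52, 32, 39]
sift down from index 3: already satisfies heap property
sift down from index 2:
  45 vs smaller child 2 at index 6, swap → [41, 26, 2, 6, 1, 19, 45, 52, 32, 39]
sift down from index 1:
  26 vs smaller child 1 at index 4, swap → [41, 1, 2, 6, 26, 19, 45, 52, 32, 39]
sift down from index 0:
  41 vs smaller child 1 at index 1, swap → [1, 41, 2, 6, 26, 19, 45, 52, 32, 39]
  41 vs smaller child 6 at index 3, swap → [1, 6, 2, 41, 26, 19, 45, 52, 32, 39]
  41 vs smaller child 32 at index 8, swap → [1, 6, 2, 32, 26, 19, 45, 52, 41, 39]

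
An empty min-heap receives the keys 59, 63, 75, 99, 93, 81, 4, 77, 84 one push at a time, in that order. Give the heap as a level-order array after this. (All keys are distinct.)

Insert 59:
  append 59 at index 0 → [59] (no swap needed)
Insert 63:
  append 63 at index 1 → [59, 63] (no swap needed)
Insert 75:
  append 75 at index 2 → [59, 63, 75] (no swap needed)
Insert 99:
  append 99 at index 3 → [59, 63, 75, 99] (no swap needed)
Insert 93:
  append 93 at index 4 → [59, 63, 75, 99, 93] (no swap needed)
Insert 81:
  append 81 at index 5 → [59, 63, 75, 99, 93, 81] (no swap needed)
Insert 4:
  append 4 at index 6 → [59, 63, 75, 99, 93, 81, 4]
  4 < parent 75 at index 2, swap → [59, 63, 4, 99, 93, 81, 75]
  4 < parent 59 at index 0, swap → [4, 63, 59, 99, 93, 81, 75]
Insert 77:
  append 77 at index 7 → [4, 63, 59, 99, 93, 81, 75, 77]
  77 < parent 99 at index 3, swap → [4, 63, 59, 77, 93, 81, 75, 99]
Insert 84:
  append 84 at index 8 → [4, 63, 59, 77, 93, 81, 75, 99, 84] (no swap needed)

[4, 63, 59, 77, 93, 81, 75, 99, 84]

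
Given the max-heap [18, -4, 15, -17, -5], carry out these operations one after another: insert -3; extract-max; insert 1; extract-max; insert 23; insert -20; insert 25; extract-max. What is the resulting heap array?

[23, -4, 1, -17, -5, -3, -20]

insert -3:
  append -3 at index 5 → [18, -4, 15, -17, -5, -3] (no swap needed)
extract-max → returns 18:
  remove root 18; move last element -3 to root → [-3, -4, 15, -17, -5]
  -3 vs larger child 15 at index 2, swap → [15, -4, -3, -17, -5]
insert 1:
  append 1 at index 5 → [15, -4, -3, -17, -5, 1]
  1 > parent -3 at index 2, swap → [15, -4, 1, -17, -5, -3]
extract-max → returns 15:
  remove root 15; move last element -3 to root → [-3, -4, 1, -17, -5]
  -3 vs larger child 1 at index 2, swap → [1, -4, -3, -17, -5]
insert 23:
  append 23 at index 5 → [1, -4, -3, -17, -5, 23]
  23 > parent -3 at index 2, swap → [1, -4, 23, -17, -5, -3]
  23 > parent 1 at index 0, swap → [23, -4, 1, -17, -5, -3]
insert -20:
  append -20 at index 6 → [23, -4, 1, -17, -5, -3, -20] (no swap needed)
insert 25:
  append 25 at index 7 → [23, -4, 1, -17, -5, -3, -20, 25]
  25 > parent -17 at index 3, swap → [23, -4, 1, 25, -5, -3, -20, -17]
  25 > parent -4 at index 1, swap → [23, 25, 1, -4, -5, -3, -20, -17]
  25 > parent 23 at index 0, swap → [25, 23, 1, -4, -5, -3, -20, -17]
extract-max → returns 25:
  remove root 25; move last element -17 to root → [-17, 23, 1, -4, -5, -3, -20]
  -17 vs larger child 23 at index 1, swap → [23, -17, 1, -4, -5, -3, -20]
  -17 vs larger child -4 at index 3, swap → [23, -4, 1, -17, -5, -3, -20]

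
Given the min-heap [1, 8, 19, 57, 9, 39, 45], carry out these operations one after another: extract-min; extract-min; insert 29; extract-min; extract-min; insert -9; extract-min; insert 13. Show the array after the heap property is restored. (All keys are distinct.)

[13, 29, 45, 57, 39]

extract-min → returns 1:
  remove root 1; move last element 45 to root → [45, 8, 19, 57, 9, 39]
  45 vs smaller child 8 at index 1, swap → [8, 45, 19, 57, 9, 39]
  45 vs smaller child 9 at index 4, swap → [8, 9, 19, 57, 45, 39]
extract-min → returns 8:
  remove root 8; move last element 39 to root → [39, 9, 19, 57, 45]
  39 vs smaller child 9 at index 1, swap → [9, 39, 19, 57, 45]
insert 29:
  append 29 at index 5 → [9, 39, 19, 57, 45, 29] (no swap needed)
extract-min → returns 9:
  remove root 9; move last element 29 to root → [29, 39, 19, 57, 45]
  29 vs smaller child 19 at index 2, swap → [19, 39, 29, 57, 45]
extract-min → returns 19:
  remove root 19; move last element 45 to root → [45, 39, 29, 57]
  45 vs smaller child 29 at index 2, swap → [29, 39, 45, 57]
insert -9:
  append -9 at index 4 → [29, 39, 45, 57, -9]
  -9 < parent 39 at index 1, swap → [29, -9, 45, 57, 39]
  -9 < parent 29 at index 0, swap → [-9, 29, 45, 57, 39]
extract-min → returns -9:
  remove root -9; move last element 39 to root → [39, 29, 45, 57]
  39 vs smaller child 29 at index 1, swap → [29, 39, 45, 57]
insert 13:
  append 13 at index 4 → [29, 39, 45, 57, 13]
  13 < parent 39 at index 1, swap → [29, 13, 45, 57, 39]
  13 < parent 29 at index 0, swap → [13, 29, 45, 57, 39]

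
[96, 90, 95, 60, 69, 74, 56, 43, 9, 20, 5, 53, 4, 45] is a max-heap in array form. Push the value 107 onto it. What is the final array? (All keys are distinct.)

[107, 90, 96, 60, 69, 74, 95, 43, 9, 20, 5, 53, 4, 45, 56]

append 107 at index 14 → [96, 90, 95, 60, 69, 74, 56, 43, 9, 20, 5, 53, 4, 45, 107]
107 > parent 56 at index 6, swap → [96, 90, 95, 60, 69, 74, 107, 43, 9, 20, 5, 53, 4, 45, 56]
107 > parent 95 at index 2, swap → [96, 90, 107, 60, 69, 74, 95, 43, 9, 20, 5, 53, 4, 45, 56]
107 > parent 96 at index 0, swap → [107, 90, 96, 60, 69, 74, 95, 43, 9, 20, 5, 53, 4, 45, 56]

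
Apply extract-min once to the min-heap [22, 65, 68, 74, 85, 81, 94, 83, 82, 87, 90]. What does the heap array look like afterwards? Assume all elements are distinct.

[65, 74, 68, 82, 85, 81, 94, 83, 90, 87]

remove root 22; move last element 90 to root → [90, 65, 68, 74, 85, 81, 94, 83, 82, 87]
90 vs smaller child 65 at index 1, swap → [65, 90, 68, 74, 85, 81, 94, 83, 82, 87]
90 vs smaller child 74 at index 3, swap → [65, 74, 68, 90, 85, 81, 94, 83, 82, 87]
90 vs smaller child 82 at index 8, swap → [65, 74, 68, 82, 85, 81, 94, 83, 90, 87]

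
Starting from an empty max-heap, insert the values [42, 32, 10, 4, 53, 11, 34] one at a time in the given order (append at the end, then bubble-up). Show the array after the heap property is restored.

Insert 42:
  append 42 at index 0 → [42] (no swap needed)
Insert 32:
  append 32 at index 1 → [42, 32] (no swap needed)
Insert 10:
  append 10 at index 2 → [42, 32, 10] (no swap needed)
Insert 4:
  append 4 at index 3 → [42, 32, 10, 4] (no swap needed)
Insert 53:
  append 53 at index 4 → [42, 32, 10, 4, 53]
  53 > parent 32 at index 1, swap → [42, 53, 10, 4, 32]
  53 > parent 42 at index 0, swap → [53, 42, 10, 4, 32]
Insert 11:
  append 11 at index 5 → [53, 42, 10, 4, 32, 11]
  11 > parent 10 at index 2, swap → [53, 42, 11, 4, 32, 10]
Insert 34:
  append 34 at index 6 → [53, 42, 11, 4, 32, 10, 34]
  34 > parent 11 at index 2, swap → [53, 42, 34, 4, 32, 10, 11]

[53, 42, 34, 4, 32, 10, 11]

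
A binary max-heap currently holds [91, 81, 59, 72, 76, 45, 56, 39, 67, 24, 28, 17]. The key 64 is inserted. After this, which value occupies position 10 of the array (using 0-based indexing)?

append 64 at index 12 → [91, 81, 59, 72, 76, 45, 56, 39, 67, 24, 28, 17, 64]
64 > parent 45 at index 5, swap → [91, 81, 59, 72, 76, 64, 56, 39, 67, 24, 28, 17, 45]
64 > parent 59 at index 2, swap → [91, 81, 64, 72, 76, 59, 56, 39, 67, 24, 28, 17, 45]
resulting array: [91, 81, 64, 72, 76, 59, 56, 39, 67, 24, 28, 17, 45]

28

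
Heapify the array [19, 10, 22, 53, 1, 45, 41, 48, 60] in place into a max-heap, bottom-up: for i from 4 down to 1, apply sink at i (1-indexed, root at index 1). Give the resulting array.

sift down from index 4:
  53 vs larger child 60 at index 9, swap → [19, 10, 22, 60, 1, 45, 41, 48, 53]
sift down from index 3:
  22 vs larger child 45 at index 6, swap → [19, 10, 45, 60, 1, 22, 41, 48, 53]
sift down from index 2:
  10 vs larger child 60 at index 4, swap → [19, 60, 45, 10, 1, 22, 41, 48, 53]
  10 vs larger child 53 at index 9, swap → [19, 60, 45, 53, 1, 22, 41, 48, 10]
sift down from index 1:
  19 vs larger child 60 at index 2, swap → [60, 19, 45, 53, 1, 22, 41, 48, 10]
  19 vs larger child 53 at index 4, swap → [60, 53, 45, 19, 1, 22, 41, 48, 10]
  19 vs larger child 48 at index 8, swap → [60, 53, 45, 48, 1, 22, 41, 19, 10]

[60, 53, 45, 48, 1, 22, 41, 19, 10]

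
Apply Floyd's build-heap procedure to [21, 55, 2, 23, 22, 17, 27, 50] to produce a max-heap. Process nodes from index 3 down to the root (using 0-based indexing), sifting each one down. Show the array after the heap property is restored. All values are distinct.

[55, 50, 27, 23, 22, 17, 2, 21]

sift down from index 3:
  23 vs only child 50 at index 7, swap → [21, 55, 2, 50, 22, 17, 27, 23]
sift down from index 2:
  2 vs larger child 27 at index 6, swap → [21, 55, 27, 50, 22, 17, 2, 23]
sift down from index 1: already satisfies heap property
sift down from index 0:
  21 vs larger child 55 at index 1, swap → [55, 21, 27, 50, 22, 17, 2, 23]
  21 vs larger child 50 at index 3, swap → [55, 50, 27, 21, 22, 17, 2, 23]
  21 vs only child 23 at index 7, swap → [55, 50, 27, 23, 22, 17, 2, 21]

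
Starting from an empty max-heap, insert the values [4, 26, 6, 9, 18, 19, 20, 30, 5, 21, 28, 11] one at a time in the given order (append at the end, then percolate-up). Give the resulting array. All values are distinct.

[30, 28, 20, 18, 26, 11, 19, 4, 5, 9, 21, 6]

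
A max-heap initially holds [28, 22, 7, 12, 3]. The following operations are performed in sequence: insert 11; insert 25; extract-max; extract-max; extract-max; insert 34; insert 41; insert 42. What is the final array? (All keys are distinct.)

[42, 12, 41, 3, 7, 11, 34]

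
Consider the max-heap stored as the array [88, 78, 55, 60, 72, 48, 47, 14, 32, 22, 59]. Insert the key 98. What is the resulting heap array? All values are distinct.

[98, 78, 88, 60, 72, 55, 47, 14, 32, 22, 59, 48]

append 98 at index 11 → [88, 78, 55, 60, 72, 48, 47, 14, 32, 22, 59, 98]
98 > parent 48 at index 5, swap → [88, 78, 55, 60, 72, 98, 47, 14, 32, 22, 59, 48]
98 > parent 55 at index 2, swap → [88, 78, 98, 60, 72, 55, 47, 14, 32, 22, 59, 48]
98 > parent 88 at index 0, swap → [98, 78, 88, 60, 72, 55, 47, 14, 32, 22, 59, 48]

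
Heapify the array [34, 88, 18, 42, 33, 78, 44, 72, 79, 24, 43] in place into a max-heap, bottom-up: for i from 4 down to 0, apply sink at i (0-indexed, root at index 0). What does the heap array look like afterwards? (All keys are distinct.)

[88, 79, 78, 72, 43, 18, 44, 34, 42, 24, 33]

sift down from index 4:
  33 vs larger child 43 at index 10, swap → [34, 88, 18, 42, 43, 78, 44, 72, 79, 24, 33]
sift down from index 3:
  42 vs larger child 79 at index 8, swap → [34, 88, 18, 79, 43, 78, 44, 72, 42, 24, 33]
sift down from index 2:
  18 vs larger child 78 at index 5, swap → [34, 88, 78, 79, 43, 18, 44, 72, 42, 24, 33]
sift down from index 1: already satisfies heap property
sift down from index 0:
  34 vs larger child 88 at index 1, swap → [88, 34, 78, 79, 43, 18, 44, 72, 42, 24, 33]
  34 vs larger child 79 at index 3, swap → [88, 79, 78, 34, 43, 18, 44, 72, 42, 24, 33]
  34 vs larger child 72 at index 7, swap → [88, 79, 78, 72, 43, 18, 44, 34, 42, 24, 33]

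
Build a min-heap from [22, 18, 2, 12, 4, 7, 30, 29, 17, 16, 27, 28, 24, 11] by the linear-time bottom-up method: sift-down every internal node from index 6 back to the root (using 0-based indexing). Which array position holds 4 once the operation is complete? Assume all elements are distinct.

1

sift down from index 6:
  30 vs only child 11 at index 13, swap → [22, 18, 2, 12, 4, 7, 11, 29, 17, 16, 27, 28, 24, 30]
sift down from index 5: already satisfies heap property
sift down from index 4: already satisfies heap property
sift down from index 3: already satisfies heap property
sift down from index 2: already satisfies heap property
sift down from index 1:
  18 vs smaller child 4 at index 4, swap → [22, 4, 2, 12, 18, 7, 11, 29, 17, 16, 27, 28, 24, 30]
  18 vs smaller child 16 at index 9, swap → [22, 4, 2, 12, 16, 7, 11, 29, 17, 18, 27, 28, 24, 30]
sift down from index 0:
  22 vs smaller child 2 at index 2, swap → [2, 4, 22, 12, 16, 7, 11, 29, 17, 18, 27, 28, 24, 30]
  22 vs smaller child 7 at index 5, swap → [2, 4, 7, 12, 16, 22, 11, 29, 17, 18, 27, 28, 24, 30]
resulting array: [2, 4, 7, 12, 16, 22, 11, 29, 17, 18, 27, 28, 24, 30]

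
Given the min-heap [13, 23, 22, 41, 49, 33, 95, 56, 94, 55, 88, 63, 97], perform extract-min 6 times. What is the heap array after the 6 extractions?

[55, 56, 63, 97, 94, 88, 95]

extract-min #1 returns 13:
  remove root 13; move last element 97 to root → [97, 23, 22, 41, 49, 33, 95, 56, 94, 55, 88, 63]
  97 vs smaller child 22 at index 2, swap → [22, 23, 97, 41, 49, 33, 95, 56, 94, 55, 88, 63]
  97 vs smaller child 33 at index 5, swap → [22, 23, 33, 41, 49, 97, 95, 56, 94, 55, 88, 63]
  97 vs only child 63 at index 11, swap → [22, 23, 33, 41, 49, 63, 95, 56, 94, 55, 88, 97]
extract-min #2 returns 22:
  remove root 22; move last element 97 to root → [97, 23, 33, 41, 49, 63, 95, 56, 94, 55, 88]
  97 vs smaller child 23 at index 1, swap → [23, 97, 33, 41, 49, 63, 95, 56, 94, 55, 88]
  97 vs smaller child 41 at index 3, swap → [23, 41, 33, 97, 49, 63, 95, 56, 94, 55, 88]
  97 vs smaller child 56 at index 7, swap → [23, 41, 33, 56, 49, 63, 95, 97, 94, 55, 88]
extract-min #3 returns 23:
  remove root 23; move last element 88 to root → [88, 41, 33, 56, 49, 63, 95, 97, 94, 55]
  88 vs smaller child 33 at index 2, swap → [33, 41, 88, 56, 49, 63, 95, 97, 94, 55]
  88 vs smaller child 63 at index 5, swap → [33, 41, 63, 56, 49, 88, 95, 97, 94, 55]
extract-min #4 returns 33:
  remove root 33; move last element 55 to root → [55, 41, 63, 56, 49, 88, 95, 97, 94]
  55 vs smaller child 41 at index 1, swap → [41, 55, 63, 56, 49, 88, 95, 97, 94]
  55 vs smaller child 49 at index 4, swap → [41, 49, 63, 56, 55, 88, 95, 97, 94]
extract-min #5 returns 41:
  remove root 41; move last element 94 to root → [94, 49, 63, 56, 55, 88, 95, 97]
  94 vs smaller child 49 at index 1, swap → [49, 94, 63, 56, 55, 88, 95, 97]
  94 vs smaller child 55 at index 4, swap → [49, 55, 63, 56, 94, 88, 95, 97]
extract-min #6 returns 49:
  remove root 49; move last element 97 to root → [97, 55, 63, 56, 94, 88, 95]
  97 vs smaller child 55 at index 1, swap → [55, 97, 63, 56, 94, 88, 95]
  97 vs smaller child 56 at index 3, swap → [55, 56, 63, 97, 94, 88, 95]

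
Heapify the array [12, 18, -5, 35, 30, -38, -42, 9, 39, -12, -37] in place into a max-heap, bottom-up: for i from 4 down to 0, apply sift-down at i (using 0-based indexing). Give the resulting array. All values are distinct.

[39, 35, -5, 18, 30, -38, -42, 9, 12, -12, -37]

sift down from index 4: already satisfies heap property
sift down from index 3:
  35 vs larger child 39 at index 8, swap → [12, 18, -5, 39, 30, -38, -42, 9, 35, -12, -37]
sift down from index 2: already satisfies heap property
sift down from index 1:
  18 vs larger child 39 at index 3, swap → [12, 39, -5, 18, 30, -38, -42, 9, 35, -12, -37]
  18 vs larger child 35 at index 8, swap → [12, 39, -5, 35, 30, -38, -42, 9, 18, -12, -37]
sift down from index 0:
  12 vs larger child 39 at index 1, swap → [39, 12, -5, 35, 30, -38, -42, 9, 18, -12, -37]
  12 vs larger child 35 at index 3, swap → [39, 35, -5, 12, 30, -38, -42, 9, 18, -12, -37]
  12 vs larger child 18 at index 8, swap → [39, 35, -5, 18, 30, -38, -42, 9, 12, -12, -37]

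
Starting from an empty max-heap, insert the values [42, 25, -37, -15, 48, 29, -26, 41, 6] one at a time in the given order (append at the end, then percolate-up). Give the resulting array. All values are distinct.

Insert 42:
  append 42 at index 0 → [42] (no swap needed)
Insert 25:
  append 25 at index 1 → [42, 25] (no swap needed)
Insert -37:
  append -37 at index 2 → [42, 25, -37] (no swap needed)
Insert -15:
  append -15 at index 3 → [42, 25, -37, -15] (no swap needed)
Insert 48:
  append 48 at index 4 → [42, 25, -37, -15, 48]
  48 > parent 25 at index 1, swap → [42, 48, -37, -15, 25]
  48 > parent 42 at index 0, swap → [48, 42, -37, -15, 25]
Insert 29:
  append 29 at index 5 → [48, 42, -37, -15, 25, 29]
  29 > parent -37 at index 2, swap → [48, 42, 29, -15, 25, -37]
Insert -26:
  append -26 at index 6 → [48, 42, 29, -15, 25, -37, -26] (no swap needed)
Insert 41:
  append 41 at index 7 → [48, 42, 29, -15, 25, -37, -26, 41]
  41 > parent -15 at index 3, swap → [48, 42, 29, 41, 25, -37, -26, -15]
Insert 6:
  append 6 at index 8 → [48, 42, 29, 41, 25, -37, -26, -15, 6] (no swap needed)

[48, 42, 29, 41, 25, -37, -26, -15, 6]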